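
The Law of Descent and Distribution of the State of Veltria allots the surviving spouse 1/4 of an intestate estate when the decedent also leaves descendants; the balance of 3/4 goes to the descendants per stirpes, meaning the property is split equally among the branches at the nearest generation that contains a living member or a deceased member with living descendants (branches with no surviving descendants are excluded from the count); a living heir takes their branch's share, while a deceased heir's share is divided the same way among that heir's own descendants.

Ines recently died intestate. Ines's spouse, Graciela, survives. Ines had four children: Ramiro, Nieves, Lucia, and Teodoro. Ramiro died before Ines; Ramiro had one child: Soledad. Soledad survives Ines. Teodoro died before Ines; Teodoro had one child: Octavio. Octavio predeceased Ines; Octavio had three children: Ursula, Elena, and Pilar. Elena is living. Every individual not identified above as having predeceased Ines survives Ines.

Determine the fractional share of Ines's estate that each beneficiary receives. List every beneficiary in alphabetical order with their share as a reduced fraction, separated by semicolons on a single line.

Graciela, as surviving spouse, takes 1/4.
The remaining 3/4 passes to Ines's descendants per stirpes.
The 3/4 is divided into 4 equal shares of 3/16 among Ramiro, Nieves, Lucia, Teodoro.
Ramiro predeceased; the 3/16 allotted to Ramiro's branch passes to Ramiro's issue by representation.
Soledad is the sole taker at this level and receives the full 3/16.
Nieves is living and takes 3/16.
Lucia is living and takes 3/16.
Teodoro predeceased; the 3/16 allotted to Teodoro's branch passes to Teodoro's issue by representation.
Octavio's line is the sole branch at this level, so the full 3/16 passes to Octavio's issue by representation.
The 3/16 is divided into 3 equal shares of 1/16 among Ursula, Elena, Pilar.
Ursula is living and takes 1/16.
Elena is living and takes 1/16.
Pilar is living and takes 1/16.

Elena 1/16; Graciela 1/4; Lucia 3/16; Nieves 3/16; Pilar 1/16; Soledad 3/16; Ursula 1/16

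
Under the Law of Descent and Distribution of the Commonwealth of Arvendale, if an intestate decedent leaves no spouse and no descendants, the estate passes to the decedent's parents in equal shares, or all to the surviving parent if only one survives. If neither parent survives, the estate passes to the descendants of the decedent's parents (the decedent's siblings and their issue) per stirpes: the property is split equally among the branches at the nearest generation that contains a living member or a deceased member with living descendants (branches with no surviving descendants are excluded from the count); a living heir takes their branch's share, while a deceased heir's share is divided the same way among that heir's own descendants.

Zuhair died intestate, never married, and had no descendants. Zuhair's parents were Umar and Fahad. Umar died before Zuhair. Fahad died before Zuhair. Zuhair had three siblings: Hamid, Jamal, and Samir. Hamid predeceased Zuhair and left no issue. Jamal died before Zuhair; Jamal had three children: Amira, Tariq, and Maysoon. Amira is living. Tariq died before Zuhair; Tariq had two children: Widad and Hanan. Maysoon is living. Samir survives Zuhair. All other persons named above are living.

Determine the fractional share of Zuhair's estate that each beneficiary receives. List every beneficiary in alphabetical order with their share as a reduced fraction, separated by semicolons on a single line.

Neither parent survives and there are no descendants, so the estate passes to Zuhair's siblings and their issue per stirpes.
Hamid left no surviving issue, so that branch lapses and is disregarded.
The estate is divided into 2 equal shares of 1/2 among Jamal, Samir.
Jamal predeceased; the 1/2 allotted to Jamal's branch passes to Jamal's issue by representation.
The 1/2 is divided into 3 equal shares of 1/6 among Amira, Tariq, Maysoon.
Amira is living and takes 1/6.
Tariq predeceased; the 1/6 allotted to Tariq's branch passes to Tariq's issue by representation.
The 1/6 is divided into 2 equal shares of 1/12 among Widad, Hanan.
Widad is living and takes 1/12.
Hanan is living and takes 1/12.
Maysoon is living and takes 1/6.
Samir is living and takes 1/2.

Amira 1/6; Hanan 1/12; Maysoon 1/6; Samir 1/2; Widad 1/12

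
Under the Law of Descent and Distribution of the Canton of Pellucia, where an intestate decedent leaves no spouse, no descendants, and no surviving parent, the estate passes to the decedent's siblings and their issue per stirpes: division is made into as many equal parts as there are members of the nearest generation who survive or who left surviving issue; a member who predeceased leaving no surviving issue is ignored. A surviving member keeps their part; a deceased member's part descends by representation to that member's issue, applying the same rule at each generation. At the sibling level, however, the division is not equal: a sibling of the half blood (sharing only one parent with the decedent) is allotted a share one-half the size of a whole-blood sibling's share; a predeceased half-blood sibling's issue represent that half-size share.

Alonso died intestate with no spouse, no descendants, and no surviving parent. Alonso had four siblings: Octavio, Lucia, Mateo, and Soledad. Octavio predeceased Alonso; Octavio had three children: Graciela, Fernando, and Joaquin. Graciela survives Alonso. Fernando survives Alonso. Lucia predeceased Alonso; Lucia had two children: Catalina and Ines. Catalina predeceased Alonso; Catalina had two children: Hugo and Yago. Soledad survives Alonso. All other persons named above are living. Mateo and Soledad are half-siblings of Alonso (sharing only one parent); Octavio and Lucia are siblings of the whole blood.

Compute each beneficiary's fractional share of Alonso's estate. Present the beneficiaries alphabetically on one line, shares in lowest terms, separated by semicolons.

Fernando 1/9; Graciela 1/9; Hugo 1/12; Ines 1/6; Joaquin 1/9; Mateo 1/6; Soledad 1/6; Yago 1/12

No spouse, descendants, or parent survives, so the estate passes to Alonso's siblings per stirpes.
Half-blood siblings count for one-half the weight of whole-blood siblings at the initial division.
Dividing 1 in proportion to weights (total weight 3): Octavio (weight 1) → 1/3; Lucia (weight 1) → 1/3; Mateo (weight 1/2) → 1/6; Soledad (weight 1/2) → 1/6.
Octavio predeceased; the 1/3 allotted to Octavio's branch passes to Octavio's issue by representation.
The 1/3 is divided into 3 equal shares of 1/9 among Graciela, Fernando, Joaquin.
Graciela is living and takes 1/9.
Fernando is living and takes 1/9.
Joaquin is living and takes 1/9.
Lucia predeceased; the 1/3 allotted to Lucia's branch passes to Lucia's issue by representation.
The 1/3 is divided into 2 equal shares of 1/6 among Catalina, Ines.
Catalina predeceased; the 1/6 allotted to Catalina's branch passes to Catalina's issue by representation.
The 1/6 is divided into 2 equal shares of 1/12 among Hugo, Yago.
Hugo is living and takes 1/12.
Yago is living and takes 1/12.
Ines is living and takes 1/6.
Mateo is living and takes 1/6.
Soledad is living and takes 1/6.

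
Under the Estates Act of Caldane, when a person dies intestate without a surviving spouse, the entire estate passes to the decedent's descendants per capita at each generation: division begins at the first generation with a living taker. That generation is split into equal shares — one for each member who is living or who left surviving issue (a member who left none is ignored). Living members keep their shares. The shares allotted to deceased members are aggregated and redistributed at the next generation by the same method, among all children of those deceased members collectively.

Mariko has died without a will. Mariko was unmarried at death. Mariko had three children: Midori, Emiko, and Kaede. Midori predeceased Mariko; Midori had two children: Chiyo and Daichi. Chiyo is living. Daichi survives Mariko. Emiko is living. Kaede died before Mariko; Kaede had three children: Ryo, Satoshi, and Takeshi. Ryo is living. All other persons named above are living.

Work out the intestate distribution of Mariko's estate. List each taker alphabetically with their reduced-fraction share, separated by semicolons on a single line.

There is no surviving spouse, so the entire estate passes to Mariko's descendants per capita at each generation.
At generation 1 (Midori, Emiko, Kaede) there are 3 shares of (1)/3 = 1/3 each.
Living: Emiko — each takes 1/3.
Deceased: Midori and Kaede. Their combined 2/3 is pooled and carried to generation 2.
At generation 2 (Chiyo, Daichi, Ryo, Satoshi, Takeshi) there are 5 shares of (2/3)/5 = 2/15 each.
Living: Chiyo, Daichi, Ryo, Satoshi, and Takeshi — each takes 2/15.

Chiyo 2/15; Daichi 2/15; Emiko 1/3; Ryo 2/15; Satoshi 2/15; Takeshi 2/15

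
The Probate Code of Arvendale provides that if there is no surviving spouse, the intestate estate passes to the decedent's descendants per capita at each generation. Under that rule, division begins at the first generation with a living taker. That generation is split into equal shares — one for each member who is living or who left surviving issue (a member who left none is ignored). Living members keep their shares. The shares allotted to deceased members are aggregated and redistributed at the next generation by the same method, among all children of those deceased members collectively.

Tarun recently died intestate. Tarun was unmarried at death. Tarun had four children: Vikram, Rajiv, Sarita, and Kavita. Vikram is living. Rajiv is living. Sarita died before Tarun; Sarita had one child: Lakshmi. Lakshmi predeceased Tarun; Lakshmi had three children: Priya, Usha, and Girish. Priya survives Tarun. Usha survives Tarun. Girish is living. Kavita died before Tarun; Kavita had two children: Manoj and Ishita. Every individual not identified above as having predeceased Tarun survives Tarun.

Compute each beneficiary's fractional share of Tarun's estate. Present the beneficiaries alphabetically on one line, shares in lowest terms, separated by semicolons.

Girish 1/18; Ishita 1/6; Manoj 1/6; Priya 1/18; Rajiv 1/4; Usha 1/18; Vikram 1/4

There is no surviving spouse, so the entire estate passes to Tarun's descendants per capita at each generation.
At generation 1 (Vikram, Rajiv, Sarita, Kavita) there are 4 shares of (1)/4 = 1/4 each.
Living: Vikram and Rajiv — each takes 1/4.
Deceased: Sarita and Kavita. Their combined 1/2 is pooled and carried to generation 2.
At generation 2 (Lakshmi, Manoj, Ishita) there are 3 shares of (1/2)/3 = 1/6 each.
Living: Manoj and Ishita — each takes 1/6.
Deceased: Lakshmi. That 1/6 share is carried to generation 3.
At generation 3 (Priya, Usha, Girish) there are 3 shares of (1/6)/3 = 1/18 each.
Living: Priya, Usha, and Girish — each takes 1/18.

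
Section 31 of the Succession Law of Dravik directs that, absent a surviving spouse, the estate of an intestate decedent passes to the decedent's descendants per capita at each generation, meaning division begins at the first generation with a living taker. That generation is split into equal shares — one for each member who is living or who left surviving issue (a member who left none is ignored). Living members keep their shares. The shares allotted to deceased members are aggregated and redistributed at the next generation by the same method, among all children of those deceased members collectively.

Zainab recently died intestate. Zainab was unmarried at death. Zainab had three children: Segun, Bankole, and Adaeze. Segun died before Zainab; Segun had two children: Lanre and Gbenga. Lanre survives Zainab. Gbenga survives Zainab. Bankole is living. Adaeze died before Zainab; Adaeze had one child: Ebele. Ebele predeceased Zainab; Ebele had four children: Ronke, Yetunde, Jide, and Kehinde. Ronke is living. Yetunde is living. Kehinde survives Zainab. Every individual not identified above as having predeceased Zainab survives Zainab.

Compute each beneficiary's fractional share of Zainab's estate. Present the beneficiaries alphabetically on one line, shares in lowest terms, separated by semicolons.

Bankole 1/3; Gbenga 2/9; Jide 1/18; Kehinde 1/18; Lanre 2/9; Ronke 1/18; Yetunde 1/18

There is no surviving spouse, so the entire estate passes to Zainab's descendants per capita at each generation.
At generation 1 (Segun, Bankole, Adaeze) there are 3 shares of (1)/3 = 1/3 each.
Living: Bankole — each takes 1/3.
Deceased: Segun and Adaeze. Their combined 2/3 is pooled and carried to generation 2.
At generation 2 (Lanre, Gbenga, Ebele) there are 3 shares of (2/3)/3 = 2/9 each.
Living: Lanre and Gbenga — each takes 2/9.
Deceased: Ebele. That 2/9 share is carried to generation 3.
At generation 3 (Ronke, Yetunde, Jide, Kehinde) there are 4 shares of (2/9)/4 = 1/18 each.
Living: Ronke, Yetunde, Jide, and Kehinde — each takes 1/18.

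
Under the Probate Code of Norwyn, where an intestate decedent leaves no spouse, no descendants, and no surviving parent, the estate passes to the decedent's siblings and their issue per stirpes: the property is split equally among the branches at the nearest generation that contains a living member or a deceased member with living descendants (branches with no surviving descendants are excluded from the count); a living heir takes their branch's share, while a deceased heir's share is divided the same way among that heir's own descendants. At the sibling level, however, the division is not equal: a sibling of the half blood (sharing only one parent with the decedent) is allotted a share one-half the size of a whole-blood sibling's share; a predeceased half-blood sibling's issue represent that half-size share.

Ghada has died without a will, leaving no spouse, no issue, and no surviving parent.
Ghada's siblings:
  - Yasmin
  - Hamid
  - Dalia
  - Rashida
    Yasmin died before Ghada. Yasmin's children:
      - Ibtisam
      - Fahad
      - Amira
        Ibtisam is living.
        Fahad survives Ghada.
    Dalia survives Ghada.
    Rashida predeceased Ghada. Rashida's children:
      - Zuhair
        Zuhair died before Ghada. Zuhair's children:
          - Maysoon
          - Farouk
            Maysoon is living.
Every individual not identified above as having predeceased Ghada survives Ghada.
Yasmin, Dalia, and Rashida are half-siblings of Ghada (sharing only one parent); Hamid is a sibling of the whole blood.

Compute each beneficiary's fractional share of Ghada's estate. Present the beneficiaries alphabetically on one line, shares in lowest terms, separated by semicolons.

No spouse, descendants, or parent survives, so the estate passes to Ghada's siblings per stirpes.
Half-blood siblings count for one-half the weight of whole-blood siblings at the initial division.
Dividing 1 in proportion to weights (total weight 5/2): Yasmin (weight 1/2) → 1/5; Hamid (weight 1) → 2/5; Dalia (weight 1/2) → 1/5; Rashida (weight 1/2) → 1/5.
Yasmin predeceased; the 1/5 allotted to Yasmin's branch passes to Yasmin's issue by representation.
The 1/5 is divided into 3 equal shares of 1/15 among Ibtisam, Fahad, Amira.
Ibtisam is living and takes 1/15.
Fahad is living and takes 1/15.
Amira is living and takes 1/15.
Hamid is living and takes 2/5.
Dalia is living and takes 1/5.
Rashida predeceased; the 1/5 allotted to Rashida's branch passes to Rashida's issue by representation.
Zuhair's line is the sole branch at this level, so the full 1/5 passes to Zuhair's issue by representation.
The 1/5 is divided into 2 equal shares of 1/10 among Maysoon, Farouk.
Maysoon is living and takes 1/10.
Farouk is living and takes 1/10.

Amira 1/15; Dalia 1/5; Fahad 1/15; Farouk 1/10; Hamid 2/5; Ibtisam 1/15; Maysoon 1/10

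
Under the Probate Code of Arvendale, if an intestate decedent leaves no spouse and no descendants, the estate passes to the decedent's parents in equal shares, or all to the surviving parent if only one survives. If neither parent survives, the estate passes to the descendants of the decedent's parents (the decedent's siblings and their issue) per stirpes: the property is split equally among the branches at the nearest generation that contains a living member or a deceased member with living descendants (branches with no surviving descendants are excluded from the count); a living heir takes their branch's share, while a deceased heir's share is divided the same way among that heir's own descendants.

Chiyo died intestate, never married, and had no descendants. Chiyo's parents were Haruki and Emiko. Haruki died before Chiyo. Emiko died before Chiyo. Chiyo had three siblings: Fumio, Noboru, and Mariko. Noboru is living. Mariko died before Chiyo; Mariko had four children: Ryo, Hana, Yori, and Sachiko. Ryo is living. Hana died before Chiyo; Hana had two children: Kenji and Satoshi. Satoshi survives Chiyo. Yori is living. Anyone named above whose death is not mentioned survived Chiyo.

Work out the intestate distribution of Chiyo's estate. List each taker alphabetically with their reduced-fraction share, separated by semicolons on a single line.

Neither parent survives and there are no descendants, so the estate passes to Chiyo's siblings and their issue per stirpes.
The estate is divided into 3 equal shares of 1/3 among Fumio, Noboru, Mariko.
Fumio is living and takes 1/3.
Noboru is living and takes 1/3.
Mariko predeceased; the 1/3 allotted to Mariko's branch passes to Mariko's issue by representation.
The 1/3 is divided into 4 equal shares of 1/12 among Ryo, Hana, Yori, Sachiko.
Ryo is living and takes 1/12.
Hana predeceased; the 1/12 allotted to Hana's branch passes to Hana's issue by representation.
The 1/12 is divided into 2 equal shares of 1/24 among Kenji, Satoshi.
Kenji is living and takes 1/24.
Satoshi is living and takes 1/24.
Yori is living and takes 1/12.
Sachiko is living and takes 1/12.

Fumio 1/3; Kenji 1/24; Noboru 1/3; Ryo 1/12; Sachiko 1/12; Satoshi 1/24; Yori 1/12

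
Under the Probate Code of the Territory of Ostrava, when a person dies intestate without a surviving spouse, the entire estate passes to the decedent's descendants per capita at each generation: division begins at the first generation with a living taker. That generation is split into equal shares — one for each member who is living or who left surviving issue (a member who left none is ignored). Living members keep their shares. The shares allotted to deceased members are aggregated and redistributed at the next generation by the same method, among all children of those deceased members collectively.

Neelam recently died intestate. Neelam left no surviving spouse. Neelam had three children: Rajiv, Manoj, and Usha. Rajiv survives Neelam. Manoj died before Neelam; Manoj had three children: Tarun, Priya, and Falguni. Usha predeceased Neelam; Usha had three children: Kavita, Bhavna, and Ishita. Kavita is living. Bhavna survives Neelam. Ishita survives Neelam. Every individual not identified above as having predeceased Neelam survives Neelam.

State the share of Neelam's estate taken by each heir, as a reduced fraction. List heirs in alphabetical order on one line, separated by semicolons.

Bhavna 1/9; Falguni 1/9; Ishita 1/9; Kavita 1/9; Priya 1/9; Rajiv 1/3; Tarun 1/9

There is no surviving spouse, so the entire estate passes to Neelam's descendants per capita at each generation.
At generation 1 (Rajiv, Manoj, Usha) there are 3 shares of (1)/3 = 1/3 each.
Living: Rajiv — each takes 1/3.
Deceased: Manoj and Usha. Their combined 2/3 is pooled and carried to generation 2.
At generation 2 (Tarun, Priya, Falguni, Kavita, Bhavna, Ishita) there are 6 shares of (2/3)/6 = 1/9 each.
Living: Tarun, Priya, Falguni, Kavita, Bhavna, and Ishita — each takes 1/9.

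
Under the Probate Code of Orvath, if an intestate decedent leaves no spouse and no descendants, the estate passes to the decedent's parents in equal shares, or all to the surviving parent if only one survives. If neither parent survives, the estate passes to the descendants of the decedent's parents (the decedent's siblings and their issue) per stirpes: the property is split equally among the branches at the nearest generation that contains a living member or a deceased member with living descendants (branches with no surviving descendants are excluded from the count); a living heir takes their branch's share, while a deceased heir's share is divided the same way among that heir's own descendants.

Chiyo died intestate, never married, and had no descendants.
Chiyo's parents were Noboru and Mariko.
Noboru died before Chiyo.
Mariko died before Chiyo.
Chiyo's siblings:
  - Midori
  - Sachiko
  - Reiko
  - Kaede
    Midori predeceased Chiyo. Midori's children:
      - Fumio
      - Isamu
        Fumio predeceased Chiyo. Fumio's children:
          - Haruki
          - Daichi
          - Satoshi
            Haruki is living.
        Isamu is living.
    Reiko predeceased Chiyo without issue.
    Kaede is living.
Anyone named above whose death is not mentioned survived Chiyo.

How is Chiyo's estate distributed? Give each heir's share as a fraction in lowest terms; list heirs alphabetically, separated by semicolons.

Daichi 1/18; Haruki 1/18; Isamu 1/6; Kaede 1/3; Sachiko 1/3; Satoshi 1/18

Neither parent survives and there are no descendants, so the estate passes to Chiyo's siblings and their issue per stirpes.
Reiko left no surviving issue, so that branch lapses and is disregarded.
The estate is divided into 3 equal shares of 1/3 among Midori, Sachiko, Kaede.
Midori predeceased; the 1/3 allotted to Midori's branch passes to Midori's issue by representation.
The 1/3 is divided into 2 equal shares of 1/6 among Fumio, Isamu.
Fumio predeceased; the 1/6 allotted to Fumio's branch passes to Fumio's issue by representation.
The 1/6 is divided into 3 equal shares of 1/18 among Haruki, Daichi, Satoshi.
Haruki is living and takes 1/18.
Daichi is living and takes 1/18.
Satoshi is living and takes 1/18.
Isamu is living and takes 1/6.
Sachiko is living and takes 1/3.
Kaede is living and takes 1/3.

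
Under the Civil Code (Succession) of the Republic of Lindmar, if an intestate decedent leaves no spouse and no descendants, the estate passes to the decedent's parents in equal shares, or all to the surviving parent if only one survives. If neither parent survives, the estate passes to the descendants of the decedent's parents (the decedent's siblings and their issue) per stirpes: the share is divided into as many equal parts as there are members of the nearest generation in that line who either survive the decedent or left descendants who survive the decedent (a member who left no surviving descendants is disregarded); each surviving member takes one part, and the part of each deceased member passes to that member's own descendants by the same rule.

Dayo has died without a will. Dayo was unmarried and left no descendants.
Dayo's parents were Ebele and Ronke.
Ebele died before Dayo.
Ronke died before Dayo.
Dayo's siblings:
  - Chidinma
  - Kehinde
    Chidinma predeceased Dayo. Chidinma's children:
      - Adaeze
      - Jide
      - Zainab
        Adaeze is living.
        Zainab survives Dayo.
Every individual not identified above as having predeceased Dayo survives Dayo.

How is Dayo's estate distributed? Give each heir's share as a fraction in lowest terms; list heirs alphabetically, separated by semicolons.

Adaeze 1/6; Jide 1/6; Kehinde 1/2; Zainab 1/6

Neither parent survives and there are no descendants, so the estate passes to Dayo's siblings and their issue per stirpes.
The estate is divided into 2 equal shares of 1/2 among Chidinma, Kehinde.
Chidinma predeceased; the 1/2 allotted to Chidinma's branch passes to Chidinma's issue by representation.
The 1/2 is divided into 3 equal shares of 1/6 among Adaeze, Jide, Zainab.
Adaeze is living and takes 1/6.
Jide is living and takes 1/6.
Zainab is living and takes 1/6.
Kehinde is living and takes 1/2.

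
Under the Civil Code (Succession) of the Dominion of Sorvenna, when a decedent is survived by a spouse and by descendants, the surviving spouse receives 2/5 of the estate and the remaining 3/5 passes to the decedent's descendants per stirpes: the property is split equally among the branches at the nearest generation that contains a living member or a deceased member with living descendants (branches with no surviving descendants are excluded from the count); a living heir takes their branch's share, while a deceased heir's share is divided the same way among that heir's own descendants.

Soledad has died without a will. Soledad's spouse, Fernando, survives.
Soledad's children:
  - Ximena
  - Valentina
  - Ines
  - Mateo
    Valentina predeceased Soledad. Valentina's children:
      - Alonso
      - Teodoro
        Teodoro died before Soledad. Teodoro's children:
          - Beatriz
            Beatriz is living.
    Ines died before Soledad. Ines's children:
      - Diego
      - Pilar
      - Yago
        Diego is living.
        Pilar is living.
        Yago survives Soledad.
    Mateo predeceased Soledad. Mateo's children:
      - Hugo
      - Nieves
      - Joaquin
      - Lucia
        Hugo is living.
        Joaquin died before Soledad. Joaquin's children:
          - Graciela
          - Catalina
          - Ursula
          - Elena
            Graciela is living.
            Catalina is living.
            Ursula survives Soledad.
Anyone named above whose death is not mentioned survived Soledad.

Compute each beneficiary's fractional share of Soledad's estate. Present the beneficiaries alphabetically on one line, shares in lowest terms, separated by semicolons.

Fernando, as surviving spouse, takes 2/5.
The remaining 3/5 passes to Soledad's descendants per stirpes.
The 3/5 is divided into 4 equal shares of 3/20 among Ximena, Valentina, Ines, Mateo.
Ximena is living and takes 3/20.
Valentina predeceased; the 3/20 allotted to Valentina's branch passes to Valentina's issue by representation.
The 3/20 is divided into 2 equal shares of 3/40 among Alonso, Teodoro.
Alonso is living and takes 3/40.
Teodoro predeceased; the 3/40 allotted to Teodoro's branch passes to Teodoro's issue by representation.
Beatriz is the sole taker at this level and receives the full 3/40.
Ines predeceased; the 3/20 allotted to Ines's branch passes to Ines's issue by representation.
The 3/20 is divided into 3 equal shares of 1/20 among Diego, Pilar, Yago.
Diego is living and takes 1/20.
Pilar is living and takes 1/20.
Yago is living and takes 1/20.
Mateo predeceased; the 3/20 allotted to Mateo's branch passes to Mateo's issue by representation.
The 3/20 is divided into 4 equal shares of 3/80 among Hugo, Nieves, Joaquin, Lucia.
Hugo is living and takes 3/80.
Nieves is living and takes 3/80.
Joaquin predeceased; the 3/80 allotted to Joaquin's branch passes to Joaquin's issue by representation.
The 3/80 is divided into 4 equal shares of 3/320 among Graciela, Catalina, Ursula, Elena.
Graciela is living and takes 3/320.
Catalina is living and takes 3/320.
Ursula is living and takes 3/320.
Elena is living and takes 3/320.
Lucia is living and takes 3/80.

Alonso 3/40; Beatriz 3/40; Catalina 3/320; Diego 1/20; Elena 3/320; Fernando 2/5; Graciela 3/320; Hugo 3/80; Lucia 3/80; Nieves 3/80; Pilar 1/20; Ursula 3/320; Ximena 3/20; Yago 1/20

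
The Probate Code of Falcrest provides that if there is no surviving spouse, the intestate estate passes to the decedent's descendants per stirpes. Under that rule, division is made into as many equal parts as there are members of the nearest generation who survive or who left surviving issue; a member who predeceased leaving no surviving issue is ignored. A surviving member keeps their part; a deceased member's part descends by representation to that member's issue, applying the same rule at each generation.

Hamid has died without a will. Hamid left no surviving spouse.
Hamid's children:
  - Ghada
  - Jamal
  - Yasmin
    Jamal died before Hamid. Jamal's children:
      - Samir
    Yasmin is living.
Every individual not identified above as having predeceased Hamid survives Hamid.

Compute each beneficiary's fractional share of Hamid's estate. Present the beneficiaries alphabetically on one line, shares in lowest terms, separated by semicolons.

There is no surviving spouse, so the entire estate passes to Hamid's descendants per stirpes.
The estate is divided into 3 equal shares of 1/3 among Ghada, Jamal, Yasmin.
Ghada is living and takes 1/3.
Jamal predeceased; the 1/3 allotted to Jamal's branch passes to Jamal's issue by representation.
Samir is the sole taker at this level and receives the full 1/3.
Yasmin is living and takes 1/3.

Ghada 1/3; Samir 1/3; Yasmin 1/3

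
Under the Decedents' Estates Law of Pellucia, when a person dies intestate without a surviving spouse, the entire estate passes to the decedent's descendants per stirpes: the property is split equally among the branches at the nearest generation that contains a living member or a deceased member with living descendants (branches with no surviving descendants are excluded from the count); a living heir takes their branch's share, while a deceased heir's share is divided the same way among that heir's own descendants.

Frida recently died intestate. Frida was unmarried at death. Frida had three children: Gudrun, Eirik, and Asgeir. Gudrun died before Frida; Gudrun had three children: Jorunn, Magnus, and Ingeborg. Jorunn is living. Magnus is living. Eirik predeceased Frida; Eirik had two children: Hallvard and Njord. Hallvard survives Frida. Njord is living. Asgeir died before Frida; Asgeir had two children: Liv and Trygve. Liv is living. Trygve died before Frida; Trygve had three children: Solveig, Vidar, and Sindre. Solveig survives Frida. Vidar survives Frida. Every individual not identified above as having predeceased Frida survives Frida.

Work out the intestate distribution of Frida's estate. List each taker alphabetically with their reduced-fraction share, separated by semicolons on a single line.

There is no surviving spouse, so the entire estate passes to Frida's descendants per stirpes.
The estate is divided into 3 equal shares of 1/3 among Gudrun, Eirik, Asgeir.
Gudrun predeceased; the 1/3 allotted to Gudrun's branch passes to Gudrun's issue by representation.
The 1/3 is divided into 3 equal shares of 1/9 among Jorunn, Magnus, Ingeborg.
Jorunn is living and takes 1/9.
Magnus is living and takes 1/9.
Ingeborg is living and takes 1/9.
Eirik predeceased; the 1/3 allotted to Eirik's branch passes to Eirik's issue by representation.
The 1/3 is divided into 2 equal shares of 1/6 among Hallvard, Njord.
Hallvard is living and takes 1/6.
Njord is living and takes 1/6.
Asgeir predeceased; the 1/3 allotted to Asgeir's branch passes to Asgeir's issue by representation.
The 1/3 is divided into 2 equal shares of 1/6 among Liv, Trygve.
Liv is living and takes 1/6.
Trygve predeceased; the 1/6 allotted to Trygve's branch passes to Trygve's issue by representation.
The 1/6 is divided into 3 equal shares of 1/18 among Solveig, Vidar, Sindre.
Solveig is living and takes 1/18.
Vidar is living and takes 1/18.
Sindre is living and takes 1/18.

Hallvard 1/6; Ingeborg 1/9; Jorunn 1/9; Liv 1/6; Magnus 1/9; Njord 1/6; Sindre 1/18; Solveig 1/18; Vidar 1/18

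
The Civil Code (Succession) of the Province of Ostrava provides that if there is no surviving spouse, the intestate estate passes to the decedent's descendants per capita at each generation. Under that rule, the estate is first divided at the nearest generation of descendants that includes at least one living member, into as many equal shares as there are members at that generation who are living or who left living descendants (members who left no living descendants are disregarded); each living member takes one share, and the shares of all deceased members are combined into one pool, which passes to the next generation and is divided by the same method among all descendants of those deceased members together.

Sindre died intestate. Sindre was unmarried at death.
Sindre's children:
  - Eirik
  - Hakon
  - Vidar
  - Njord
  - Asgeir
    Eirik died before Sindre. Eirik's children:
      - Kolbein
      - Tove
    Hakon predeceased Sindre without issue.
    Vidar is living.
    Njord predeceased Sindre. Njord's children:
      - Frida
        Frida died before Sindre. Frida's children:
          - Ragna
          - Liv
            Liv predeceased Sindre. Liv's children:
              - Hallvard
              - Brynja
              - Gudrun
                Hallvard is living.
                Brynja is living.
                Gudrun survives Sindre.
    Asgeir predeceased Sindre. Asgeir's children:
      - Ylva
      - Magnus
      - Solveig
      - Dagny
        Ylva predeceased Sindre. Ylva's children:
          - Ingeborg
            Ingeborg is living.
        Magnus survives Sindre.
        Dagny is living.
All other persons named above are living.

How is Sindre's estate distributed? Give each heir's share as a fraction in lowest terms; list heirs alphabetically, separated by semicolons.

There is no surviving spouse, so the entire estate passes to Sindre's descendants per capita at each generation.
At generation 1 (Eirik, Vidar, Njord, Asgeir) there are 4 shares of (1)/4 = 1/4 each.
Living: Vidar — each takes 1/4.
Deceased: Eirik, Njord, and Asgeir. Their combined 3/4 is pooled and carried to generation 2.
At generation 2 (Kolbein, Tove, Frida, Ylva, Magnus, Solveig, Dagny) there are 7 shares of (3/4)/7 = 3/28 each.
Living: Kolbein, Tove, Magnus, Solveig, and Dagny — each takes 3/28.
Deceased: Frida and Ylva. Their combined 3/14 is pooled and carried to generation 3.
At generation 3 (Ragna, Liv, Ingeborg) there are 3 shares of (3/14)/3 = 1/14 each.
Living: Ragna and Ingeborg — each takes 1/14.
Deceased: Liv. That 1/14 share is carried to generation 4.
At generation 4 (Hallvard, Brynja, Gudrun) there are 3 shares of (1/14)/3 = 1/42 each.
Living: Hallvard, Brynja, and Gudrun — each takes 1/42.

Brynja 1/42; Dagny 3/28; Gudrun 1/42; Hallvard 1/42; Ingeborg 1/14; Kolbein 3/28; Magnus 3/28; Ragna 1/14; Solveig 3/28; Tove 3/28; Vidar 1/4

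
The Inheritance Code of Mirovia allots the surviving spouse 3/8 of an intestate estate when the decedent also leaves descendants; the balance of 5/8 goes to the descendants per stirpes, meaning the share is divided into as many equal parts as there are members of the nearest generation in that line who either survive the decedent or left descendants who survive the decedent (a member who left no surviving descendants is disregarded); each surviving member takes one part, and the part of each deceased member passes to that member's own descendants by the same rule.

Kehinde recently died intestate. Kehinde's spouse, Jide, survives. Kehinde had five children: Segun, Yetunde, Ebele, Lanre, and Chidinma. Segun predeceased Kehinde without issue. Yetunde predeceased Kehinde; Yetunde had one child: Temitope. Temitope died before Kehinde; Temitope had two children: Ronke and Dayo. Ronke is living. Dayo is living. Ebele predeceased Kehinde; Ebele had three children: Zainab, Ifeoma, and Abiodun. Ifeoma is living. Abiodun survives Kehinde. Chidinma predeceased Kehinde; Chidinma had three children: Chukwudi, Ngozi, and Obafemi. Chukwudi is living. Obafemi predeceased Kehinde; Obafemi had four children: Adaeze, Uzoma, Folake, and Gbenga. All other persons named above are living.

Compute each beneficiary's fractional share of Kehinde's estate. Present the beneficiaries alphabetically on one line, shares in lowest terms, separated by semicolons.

Abiodun 5/96; Adaeze 5/384; Chukwudi 5/96; Dayo 5/64; Folake 5/384; Gbenga 5/384; Ifeoma 5/96; Jide 3/8; Lanre 5/32; Ngozi 5/96; Ronke 5/64; Uzoma 5/384; Zainab 5/96

Jide, as surviving spouse, takes 3/8.
The remaining 5/8 passes to Kehinde's descendants per stirpes.
Segun left no surviving issue, so that branch lapses and is disregarded.
The 5/8 is divided into 4 equal shares of 5/32 among Yetunde, Ebele, Lanre, Chidinma.
Yetunde predeceased; the 5/32 allotted to Yetunde's branch passes to Yetunde's issue by representation.
Temitope's line is the sole branch at this level, so the full 5/32 passes to Temitope's issue by representation.
The 5/32 is divided into 2 equal shares of 5/64 among Ronke, Dayo.
Ronke is living and takes 5/64.
Dayo is living and takes 5/64.
Ebele predeceased; the 5/32 allotted to Ebele's branch passes to Ebele's issue by representation.
The 5/32 is divided into 3 equal shares of 5/96 among Zainab, Ifeoma, Abiodun.
Zainab is living and takes 5/96.
Ifeoma is living and takes 5/96.
Abiodun is living and takes 5/96.
Lanre is living and takes 5/32.
Chidinma predeceased; the 5/32 allotted to Chidinma's branch passes to Chidinma's issue by representation.
The 5/32 is divided into 3 equal shares of 5/96 among Chukwudi, Ngozi, Obafemi.
Chukwudi is living and takes 5/96.
Ngozi is living and takes 5/96.
Obafemi predeceased; the 5/96 allotted to Obafemi's branch passes to Obafemi's issue by representation.
The 5/96 is divided into 4 equal shares of 5/384 among Adaeze, Uzoma, Folake, Gbenga.
Adaeze is living and takes 5/384.
Uzoma is living and takes 5/384.
Folake is living and takes 5/384.
Gbenga is living and takes 5/384.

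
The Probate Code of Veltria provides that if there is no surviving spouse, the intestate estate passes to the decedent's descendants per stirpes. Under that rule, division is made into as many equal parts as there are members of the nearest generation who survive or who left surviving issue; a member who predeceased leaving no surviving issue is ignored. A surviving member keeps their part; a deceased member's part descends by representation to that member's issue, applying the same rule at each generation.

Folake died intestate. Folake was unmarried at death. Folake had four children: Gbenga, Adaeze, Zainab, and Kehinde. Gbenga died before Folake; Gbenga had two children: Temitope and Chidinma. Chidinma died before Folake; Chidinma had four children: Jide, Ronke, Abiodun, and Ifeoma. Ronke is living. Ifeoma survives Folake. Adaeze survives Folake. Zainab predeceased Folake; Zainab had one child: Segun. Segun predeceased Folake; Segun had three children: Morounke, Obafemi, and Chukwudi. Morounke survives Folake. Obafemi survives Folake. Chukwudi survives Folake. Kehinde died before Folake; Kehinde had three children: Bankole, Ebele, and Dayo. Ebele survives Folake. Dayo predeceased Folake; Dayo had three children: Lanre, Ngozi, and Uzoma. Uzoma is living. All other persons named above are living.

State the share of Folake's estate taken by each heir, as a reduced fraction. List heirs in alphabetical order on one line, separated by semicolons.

Abiodun 1/32; Adaeze 1/4; Bankole 1/12; Chukwudi 1/12; Ebele 1/12; Ifeoma 1/32; Jide 1/32; Lanre 1/36; Morounke 1/12; Ngozi 1/36; Obafemi 1/12; Ronke 1/32; Temitope 1/8; Uzoma 1/36

There is no surviving spouse, so the entire estate passes to Folake's descendants per stirpes.
The estate is divided into 4 equal shares of 1/4 among Gbenga, Adaeze, Zainab, Kehinde.
Gbenga predeceased; the 1/4 allotted to Gbenga's branch passes to Gbenga's issue by representation.
The 1/4 is divided into 2 equal shares of 1/8 among Temitope, Chidinma.
Temitope is living and takes 1/8.
Chidinma predeceased; the 1/8 allotted to Chidinma's branch passes to Chidinma's issue by representation.
The 1/8 is divided into 4 equal shares of 1/32 among Jide, Ronke, Abiodun, Ifeoma.
Jide is living and takes 1/32.
Ronke is living and takes 1/32.
Abiodun is living and takes 1/32.
Ifeoma is living and takes 1/32.
Adaeze is living and takes 1/4.
Zainab predeceased; the 1/4 allotted to Zainab's branch passes to Zainab's issue by representation.
Segun's line is the sole branch at this level, so the full 1/4 passes to Segun's issue by representation.
The 1/4 is divided into 3 equal shares of 1/12 among Morounke, Obafemi, Chukwudi.
Morounke is living and takes 1/12.
Obafemi is living and takes 1/12.
Chukwudi is living and takes 1/12.
Kehinde predeceased; the 1/4 allotted to Kehinde's branch passes to Kehinde's issue by representation.
The 1/4 is divided into 3 equal shares of 1/12 among Bankole, Ebele, Dayo.
Bankole is living and takes 1/12.
Ebele is living and takes 1/12.
Dayo predeceased; the 1/12 allotted to Dayo's branch passes to Dayo's issue by representation.
The 1/12 is divided into 3 equal shares of 1/36 among Lanre, Ngozi, Uzoma.
Lanre is living and takes 1/36.
Ngozi is living and takes 1/36.
Uzoma is living and takes 1/36.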